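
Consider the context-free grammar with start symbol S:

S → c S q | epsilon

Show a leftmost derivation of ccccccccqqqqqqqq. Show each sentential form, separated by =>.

S => cSq => ccSqq => cccSqqq => ccccSqqqq => cccccSqqqqq => ccccccSqqqqqq => cccccccSqqqqqqq => ccccccccSqqqqqqqq => ccccccccqqqqqqqq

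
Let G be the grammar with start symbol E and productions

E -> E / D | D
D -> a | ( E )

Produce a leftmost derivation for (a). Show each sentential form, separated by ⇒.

E⇒D⇒(E)⇒(D)⇒(a)

E ⇒ D   [E -> D]
D ⇒ (E)   [D -> ( E )]
(E) ⇒ (D)   [E -> D]
(D) ⇒ (a)   [D -> a]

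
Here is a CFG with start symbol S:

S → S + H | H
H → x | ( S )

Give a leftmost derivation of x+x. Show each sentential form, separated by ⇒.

S ⇒ S+H ⇒ H+H ⇒ x+H ⇒ x+x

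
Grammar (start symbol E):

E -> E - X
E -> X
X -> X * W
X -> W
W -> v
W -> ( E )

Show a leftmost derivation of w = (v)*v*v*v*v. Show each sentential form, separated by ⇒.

E ⇒ X ⇒ X*W ⇒ X*W*W ⇒ X*W*W*W ⇒ X*W*W*W*W ⇒ W*W*W*W*W ⇒ (E)*W*W*W*W ⇒ (X)*W*W*W*W ⇒ (W)*W*W*W*W ⇒ (v)*W*W*W*W ⇒ (v)*v*W*W*W ⇒ (v)*v*v*W*W ⇒ (v)*v*v*v*W ⇒ (v)*v*v*v*v

E ⇒ X   [E -> X]
X ⇒ X*W   [X -> X * W]
X*W ⇒ X*W*W   [X -> X * W]
X*W*W ⇒ X*W*W*W   [X -> X * W]
X*W*W*W ⇒ X*W*W*W*W   [X -> X * W]
X*W*W*W*W ⇒ W*W*W*W*W   [X -> W]
W*W*W*W*W ⇒ (E)*W*W*W*W   [W -> ( E )]
(E)*W*W*W*W ⇒ (X)*W*W*W*W   [E -> X]
(X)*W*W*W*W ⇒ (W)*W*W*W*W   [X -> W]
(W)*W*W*W*W ⇒ (v)*W*W*W*W   [W -> v]
(v)*W*W*W*W ⇒ (v)*v*W*W*W   [W -> v]
(v)*v*W*W*W ⇒ (v)*v*v*W*W   [W -> v]
(v)*v*v*W*W ⇒ (v)*v*v*v*W   [W -> v]
(v)*v*v*v*W ⇒ (v)*v*v*v*v   [W -> v]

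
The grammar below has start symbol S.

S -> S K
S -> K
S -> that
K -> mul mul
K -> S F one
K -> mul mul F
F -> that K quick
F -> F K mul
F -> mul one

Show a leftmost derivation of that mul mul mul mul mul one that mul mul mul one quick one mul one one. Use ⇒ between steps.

S ⇒ K   [S -> K]
K ⇒ S F one   [K -> S F one]
S F one ⇒ S K F one   [S -> S K]
S K F one ⇒ S K K F one   [S -> S K]
S K K F one ⇒ that K K F one   [S -> that]
that K K F one ⇒ that mul mul K F one   [K -> mul mul]
that mul mul K F one ⇒ that mul mul S F one F one   [K -> S F one]
that mul mul S F one F one ⇒ that mul mul K F one F one   [S -> K]
that mul mul K F one F one ⇒ that mul mul mul mul F F one F one   [K -> mul mul F]
that mul mul mul mul F F one F one ⇒ that mul mul mul mul mul one F one F one   [F -> mul one]
that mul mul mul mul mul one F one F one ⇒ that mul mul mul mul mul one that K quick one F one   [F -> that K quick]
that mul mul mul mul mul one that K quick one F one ⇒ that mul mul mul mul mul one that mul mul F quick one F one   [K -> mul mul F]
that mul mul mul mul mul one that mul mul F quick one F one ⇒ that mul mul mul mul mul one that mul mul mul one quick one F one   [F -> mul one]
that mul mul mul mul mul one that mul mul mul one quick one F one ⇒ that mul mul mul mul mul one that mul mul mul one quick one mul one one   [F -> mul one]

S ⇒ K ⇒ S F one ⇒ S K F one ⇒ S K K F one ⇒ that K K F one ⇒ that mul mul K F one ⇒ that mul mul S F one F one ⇒ that mul mul K F one F one ⇒ that mul mul mul mul F F one F one ⇒ that mul mul mul mul mul one F one F one ⇒ that mul mul mul mul mul one that K quick one F one ⇒ that mul mul mul mul mul one that mul mul F quick one F one ⇒ that mul mul mul mul mul one that mul mul mul one quick one F one ⇒ that mul mul mul mul mul one that mul mul mul one quick one mul one one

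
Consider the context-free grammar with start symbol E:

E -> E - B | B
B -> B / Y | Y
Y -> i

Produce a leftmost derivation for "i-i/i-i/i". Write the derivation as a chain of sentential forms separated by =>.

E => E-B => E-B-B => B-B-B => Y-B-B => i-B-B => i-B/Y-B => i-Y/Y-B => i-i/Y-B => i-i/i-B => i-i/i-B/Y => i-i/i-Y/Y => i-i/i-i/Y => i-i/i-i/i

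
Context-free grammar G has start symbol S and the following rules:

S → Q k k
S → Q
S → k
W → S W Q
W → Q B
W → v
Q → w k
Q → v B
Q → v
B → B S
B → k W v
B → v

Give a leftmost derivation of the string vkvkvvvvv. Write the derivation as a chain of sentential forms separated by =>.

S => Q   [S → Q]
Q => vB   [Q → v B]
vB => vkWv   [B → k W v]
vkWv => vkQBv   [W → Q B]
vkQBv => vkvBBv   [Q → v B]
vkvBBv => vkvkWvBv   [B → k W v]
vkvkWvBv => vkvkQBvBv   [W → Q B]
vkvkQBvBv => vkvkvBvBv   [Q → v]
vkvkvBvBv => vkvkvvvBv   [B → v]
vkvkvvvBv => vkvkvvvvv   [B → v]

S=>Q=>vB=>vkWv=>vkQBv=>vkvBBv=>vkvkWvBv=>vkvkQBvBv=>vkvkvBvBv=>vkvkvvvBv=>vkvkvvvvv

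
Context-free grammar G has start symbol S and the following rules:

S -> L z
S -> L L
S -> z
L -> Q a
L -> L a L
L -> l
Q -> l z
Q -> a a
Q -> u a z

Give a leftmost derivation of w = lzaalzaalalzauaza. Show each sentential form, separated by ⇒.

S ⇒ LL   [S -> L L]
LL ⇒ LaLL   [L -> L a L]
LaLL ⇒ QaaLL   [L -> Q a]
QaaLL ⇒ lzaaLL   [Q -> l z]
lzaaLL ⇒ lzaaLaLL   [L -> L a L]
lzaaLaLL ⇒ lzaaLaLaLL   [L -> L a L]
lzaaLaLaLL ⇒ lzaaQaaLaLL   [L -> Q a]
lzaaQaaLaLL ⇒ lzaalzaaLaLL   [Q -> l z]
lzaalzaaLaLL ⇒ lzaalzaalaLL   [L -> l]
lzaalzaalaLL ⇒ lzaalzaalaQaL   [L -> Q a]
lzaalzaalaQaL ⇒ lzaalzaalalzaL   [Q -> l z]
lzaalzaalalzaL ⇒ lzaalzaalalzaQa   [L -> Q a]
lzaalzaalalzaQa ⇒ lzaalzaalalzauaza   [Q -> u a z]

S⇒LL⇒LaLL⇒QaaLL⇒lzaaLL⇒lzaaLaLL⇒lzaaLaLaLL⇒lzaaQaaLaLL⇒lzaalzaaLaLL⇒lzaalzaalaLL⇒lzaalzaalaQaL⇒lzaalzaalalzaL⇒lzaalzaalalzaQa⇒lzaalzaalalzauaza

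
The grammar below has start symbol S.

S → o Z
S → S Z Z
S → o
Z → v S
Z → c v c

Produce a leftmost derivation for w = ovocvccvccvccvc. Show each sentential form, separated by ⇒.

S ⇒ SZZ ⇒ SZZZZ ⇒ oZZZZZ ⇒ ovSZZZZ ⇒ ovoZZZZ ⇒ ovocvcZZZ ⇒ ovocvccvcZZ ⇒ ovocvccvccvcZ ⇒ ovocvccvccvccvc

S ⇒ SZZ   [S → S Z Z]
SZZ ⇒ SZZZZ   [S → S Z Z]
SZZZZ ⇒ oZZZZZ   [S → o Z]
oZZZZZ ⇒ ovSZZZZ   [Z → v S]
ovSZZZZ ⇒ ovoZZZZ   [S → o]
ovoZZZZ ⇒ ovocvcZZZ   [Z → c v c]
ovocvcZZZ ⇒ ovocvccvcZZ   [Z → c v c]
ovocvccvcZZ ⇒ ovocvccvccvcZ   [Z → c v c]
ovocvccvccvcZ ⇒ ovocvccvccvccvc   [Z → c v c]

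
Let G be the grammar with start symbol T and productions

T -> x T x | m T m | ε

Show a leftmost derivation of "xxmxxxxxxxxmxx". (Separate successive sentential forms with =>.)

T => xTx => xxTxx => xxmTmxx => xxmxTxmxx => xxmxxTxxmxx => xxmxxxTxxxmxx => xxmxxxxTxxxxmxx => xxmxxxxxxxxmxx

T => xTx   [T -> x T x]
xTx => xxTxx   [T -> x T x]
xxTxx => xxmTmxx   [T -> m T m]
xxmTmxx => xxmxTxmxx   [T -> x T x]
xxmxTxmxx => xxmxxTxxmxx   [T -> x T x]
xxmxxTxxmxx => xxmxxxTxxxmxx   [T -> x T x]
xxmxxxTxxxmxx => xxmxxxxTxxxxmxx   [T -> x T x]
xxmxxxxTxxxxmxx => xxmxxxxxxxxmxx   [T -> ε]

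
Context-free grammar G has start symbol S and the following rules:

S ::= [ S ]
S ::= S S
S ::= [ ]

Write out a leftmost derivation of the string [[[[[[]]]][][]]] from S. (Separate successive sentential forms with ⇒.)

S ⇒ [S] ⇒ [[S]] ⇒ [[SS]] ⇒ [[SSS]] ⇒ [[[S]SS]] ⇒ [[[[S]]SS]] ⇒ [[[[[S]]]SS]] ⇒ [[[[[[]]]]SS]] ⇒ [[[[[[]]]][]S]] ⇒ [[[[[[]]]][][]]]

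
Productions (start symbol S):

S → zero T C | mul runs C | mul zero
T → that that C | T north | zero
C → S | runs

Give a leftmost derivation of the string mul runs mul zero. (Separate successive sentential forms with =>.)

S => mul runs C => mul runs S => mul runs mul zero

S => mul runs C   [S → mul runs C]
mul runs C => mul runs S   [C → S]
mul runs S => mul runs mul zero   [S → mul zero]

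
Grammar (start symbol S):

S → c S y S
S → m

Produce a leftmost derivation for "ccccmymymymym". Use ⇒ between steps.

S ⇒ cSyS   [S → c S y S]
cSyS ⇒ ccSySyS   [S → c S y S]
ccSySyS ⇒ cccSySySyS   [S → c S y S]
cccSySySyS ⇒ ccccSySySySyS   [S → c S y S]
ccccSySySySyS ⇒ ccccmySySySyS   [S → m]
ccccmySySySyS ⇒ ccccmymySySyS   [S → m]
ccccmymySySyS ⇒ ccccmymymySyS   [S → m]
ccccmymymySyS ⇒ ccccmymymymyS   [S → m]
ccccmymymymyS ⇒ ccccmymymymym   [S → m]

S⇒cSyS⇒ccSySyS⇒cccSySySyS⇒ccccSySySySyS⇒ccccmySySySyS⇒ccccmymySySyS⇒ccccmymymySyS⇒ccccmymymymyS⇒ccccmymymymym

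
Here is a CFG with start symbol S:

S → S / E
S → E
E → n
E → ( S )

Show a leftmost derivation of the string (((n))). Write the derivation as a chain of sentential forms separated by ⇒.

S⇒E⇒(S)⇒(E)⇒((S))⇒((E))⇒(((S)))⇒(((E)))⇒(((n)))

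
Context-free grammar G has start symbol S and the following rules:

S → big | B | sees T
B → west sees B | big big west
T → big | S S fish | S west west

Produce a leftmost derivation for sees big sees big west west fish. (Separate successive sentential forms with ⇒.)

S ⇒ sees T   [S → sees T]
sees T ⇒ sees S S fish   [T → S S fish]
sees S S fish ⇒ sees big S fish   [S → big]
sees big S fish ⇒ sees big sees T fish   [S → sees T]
sees big sees T fish ⇒ sees big sees S west west fish   [T → S west west]
sees big sees S west west fish ⇒ sees big sees big west west fish   [S → big]

S ⇒ sees T ⇒ sees S S fish ⇒ sees big S fish ⇒ sees big sees T fish ⇒ sees big sees S west west fish ⇒ sees big sees big west west fish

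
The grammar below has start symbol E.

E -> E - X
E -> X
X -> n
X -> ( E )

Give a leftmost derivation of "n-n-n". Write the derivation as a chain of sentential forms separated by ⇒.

E ⇒ E-X ⇒ E-X-X ⇒ X-X-X ⇒ n-X-X ⇒ n-n-X ⇒ n-n-n

E ⇒ E-X   [E -> E - X]
E-X ⇒ E-X-X   [E -> E - X]
E-X-X ⇒ X-X-X   [E -> X]
X-X-X ⇒ n-X-X   [X -> n]
n-X-X ⇒ n-n-X   [X -> n]
n-n-X ⇒ n-n-n   [X -> n]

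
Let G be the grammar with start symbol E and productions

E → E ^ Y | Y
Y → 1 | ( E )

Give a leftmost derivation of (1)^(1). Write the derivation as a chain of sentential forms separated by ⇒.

E⇒E^Y⇒Y^Y⇒(E)^Y⇒(Y)^Y⇒(1)^Y⇒(1)^(E)⇒(1)^(Y)⇒(1)^(1)

E ⇒ E^Y   [E → E ^ Y]
E^Y ⇒ Y^Y   [E → Y]
Y^Y ⇒ (E)^Y   [Y → ( E )]
(E)^Y ⇒ (Y)^Y   [E → Y]
(Y)^Y ⇒ (1)^Y   [Y → 1]
(1)^Y ⇒ (1)^(E)   [Y → ( E )]
(1)^(E) ⇒ (1)^(Y)   [E → Y]
(1)^(Y) ⇒ (1)^(1)   [Y → 1]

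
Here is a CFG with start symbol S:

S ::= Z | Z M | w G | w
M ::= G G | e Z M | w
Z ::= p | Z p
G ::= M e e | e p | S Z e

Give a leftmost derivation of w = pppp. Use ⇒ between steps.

S ⇒ Z   [S ::= Z]
Z ⇒ Zp   [Z ::= Z p]
Zp ⇒ Zpp   [Z ::= Z p]
Zpp ⇒ Zppp   [Z ::= Z p]
Zppp ⇒ pppp   [Z ::= p]

S ⇒ Z ⇒ Zp ⇒ Zpp ⇒ Zppp ⇒ pppp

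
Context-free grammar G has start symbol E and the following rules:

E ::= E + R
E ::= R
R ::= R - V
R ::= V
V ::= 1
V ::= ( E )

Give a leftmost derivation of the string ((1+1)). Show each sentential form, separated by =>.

E => R   [E ::= R]
R => V   [R ::= V]
V => (E)   [V ::= ( E )]
(E) => (R)   [E ::= R]
(R) => (V)   [R ::= V]
(V) => ((E))   [V ::= ( E )]
((E)) => ((E+R))   [E ::= E + R]
((E+R)) => ((R+R))   [E ::= R]
((R+R)) => ((V+R))   [R ::= V]
((V+R)) => ((1+R))   [V ::= 1]
((1+R)) => ((1+V))   [R ::= V]
((1+V)) => ((1+1))   [V ::= 1]

E => R => V => (E) => (R) => (V) => ((E)) => ((E+R)) => ((R+R)) => ((V+R)) => ((1+R)) => ((1+V)) => ((1+1))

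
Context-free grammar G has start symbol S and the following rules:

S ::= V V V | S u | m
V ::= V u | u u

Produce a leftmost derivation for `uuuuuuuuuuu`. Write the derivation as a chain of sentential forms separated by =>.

S => VVV   [S ::= V V V]
VVV => VuVV   [V ::= V u]
VuVV => VuuVV   [V ::= V u]
VuuVV => VuuuVV   [V ::= V u]
VuuuVV => uuuuuVV   [V ::= u u]
uuuuuVV => uuuuuVuV   [V ::= V u]
uuuuuVuV => uuuuuVuuV   [V ::= V u]
uuuuuVuuV => uuuuuuuuuV   [V ::= u u]
uuuuuuuuuV => uuuuuuuuuuu   [V ::= u u]

S => VVV => VuVV => VuuVV => VuuuVV => uuuuuVV => uuuuuVuV => uuuuuVuuV => uuuuuuuuuV => uuuuuuuuuuu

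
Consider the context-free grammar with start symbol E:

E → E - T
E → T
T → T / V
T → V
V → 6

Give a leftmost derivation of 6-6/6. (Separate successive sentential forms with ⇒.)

E ⇒ E-T ⇒ T-T ⇒ V-T ⇒ 6-T ⇒ 6-T/V ⇒ 6-V/V ⇒ 6-6/V ⇒ 6-6/6

E ⇒ E-T   [E → E - T]
E-T ⇒ T-T   [E → T]
T-T ⇒ V-T   [T → V]
V-T ⇒ 6-T   [V → 6]
6-T ⇒ 6-T/V   [T → T / V]
6-T/V ⇒ 6-V/V   [T → V]
6-V/V ⇒ 6-6/V   [V → 6]
6-6/V ⇒ 6-6/6   [V → 6]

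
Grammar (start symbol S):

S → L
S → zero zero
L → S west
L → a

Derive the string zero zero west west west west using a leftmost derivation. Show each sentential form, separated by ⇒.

S ⇒ L ⇒ S west ⇒ L west ⇒ S west west ⇒ L west west ⇒ S west west west ⇒ L west west west ⇒ S west west west west ⇒ zero zero west west west west

S ⇒ L   [S → L]
L ⇒ S west   [L → S west]
S west ⇒ L west   [S → L]
L west ⇒ S west west   [L → S west]
S west west ⇒ L west west   [S → L]
L west west ⇒ S west west west   [L → S west]
S west west west ⇒ L west west west   [S → L]
L west west west ⇒ S west west west west   [L → S west]
S west west west west ⇒ zero zero west west west west   [S → zero zero]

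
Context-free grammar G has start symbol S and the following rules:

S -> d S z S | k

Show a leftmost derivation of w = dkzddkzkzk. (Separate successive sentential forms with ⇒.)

S ⇒ dSzS   [S -> d S z S]
dSzS ⇒ dkzS   [S -> k]
dkzS ⇒ dkzdSzS   [S -> d S z S]
dkzdSzS ⇒ dkzddSzSzS   [S -> d S z S]
dkzddSzSzS ⇒ dkzddkzSzS   [S -> k]
dkzddkzSzS ⇒ dkzddkzkzS   [S -> k]
dkzddkzkzS ⇒ dkzddkzkzk   [S -> k]

S ⇒ dSzS ⇒ dkzS ⇒ dkzdSzS ⇒ dkzddSzSzS ⇒ dkzddkzSzS ⇒ dkzddkzkzS ⇒ dkzddkzkzk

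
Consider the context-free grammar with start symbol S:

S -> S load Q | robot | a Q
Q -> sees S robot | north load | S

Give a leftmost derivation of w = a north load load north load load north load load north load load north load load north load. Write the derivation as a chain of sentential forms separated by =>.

S => S load Q => S load Q load Q => S load Q load Q load Q => S load Q load Q load Q load Q => S load Q load Q load Q load Q load Q => a Q load Q load Q load Q load Q load Q => a north load load Q load Q load Q load Q load Q => a north load load north load load Q load Q load Q load Q => a north load load north load load north load load Q load Q load Q => a north load load north load load north load load north load load Q load Q => a north load load north load load north load load north load load north load load Q => a north load load north load load north load load north load load north load load north load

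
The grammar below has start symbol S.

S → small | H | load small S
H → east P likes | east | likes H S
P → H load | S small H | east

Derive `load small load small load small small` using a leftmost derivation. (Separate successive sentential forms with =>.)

S => load small S   [S → load small S]
load small S => load small load small S   [S → load small S]
load small load small S => load small load small load small S   [S → load small S]
load small load small load small S => load small load small load small small   [S → small]

S => load small S => load small load small S => load small load small load small S => load small load small load small small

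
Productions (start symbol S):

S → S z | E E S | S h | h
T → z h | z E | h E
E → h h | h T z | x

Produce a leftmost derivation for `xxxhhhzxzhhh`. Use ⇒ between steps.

S ⇒ EES ⇒ xES ⇒ xxS ⇒ xxEES ⇒ xxxES ⇒ xxxhhS ⇒ xxxhhEES ⇒ xxxhhhTzES ⇒ xxxhhhzEzES ⇒ xxxhhhzxzES ⇒ xxxhhhzxzhhS ⇒ xxxhhhzxzhhh

S ⇒ EES   [S → E E S]
EES ⇒ xES   [E → x]
xES ⇒ xxS   [E → x]
xxS ⇒ xxEES   [S → E E S]
xxEES ⇒ xxxES   [E → x]
xxxES ⇒ xxxhhS   [E → h h]
xxxhhS ⇒ xxxhhEES   [S → E E S]
xxxhhEES ⇒ xxxhhhTzES   [E → h T z]
xxxhhhTzES ⇒ xxxhhhzEzES   [T → z E]
xxxhhhzEzES ⇒ xxxhhhzxzES   [E → x]
xxxhhhzxzES ⇒ xxxhhhzxzhhS   [E → h h]
xxxhhhzxzhhS ⇒ xxxhhhzxzhhh   [S → h]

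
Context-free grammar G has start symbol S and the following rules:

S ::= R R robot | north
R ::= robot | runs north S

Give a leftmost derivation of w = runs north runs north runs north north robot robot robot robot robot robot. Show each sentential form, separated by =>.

S => R R robot => runs north S R robot => runs north R R robot R robot => runs north runs north S R robot R robot => runs north runs north R R robot R robot R robot => runs north runs north runs north S R robot R robot R robot => runs north runs north runs north north R robot R robot R robot => runs north runs north runs north north robot robot R robot R robot => runs north runs north runs north north robot robot robot robot R robot => runs north runs north runs north north robot robot robot robot robot robot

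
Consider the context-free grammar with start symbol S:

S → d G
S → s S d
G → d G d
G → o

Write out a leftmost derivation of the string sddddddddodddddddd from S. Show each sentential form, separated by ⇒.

S ⇒ sSd   [S → s S d]
sSd ⇒ sdGd   [S → d G]
sdGd ⇒ sddGdd   [G → d G d]
sddGdd ⇒ sdddGddd   [G → d G d]
sdddGddd ⇒ sddddGdddd   [G → d G d]
sddddGdddd ⇒ sdddddGddddd   [G → d G d]
sdddddGddddd ⇒ sddddddGdddddd   [G → d G d]
sddddddGdddddd ⇒ sdddddddGddddddd   [G → d G d]
sdddddddGddddddd ⇒ sddddddddGdddddddd   [G → d G d]
sddddddddGdddddddd ⇒ sddddddddodddddddd   [G → o]

S ⇒ sSd ⇒ sdGd ⇒ sddGdd ⇒ sdddGddd ⇒ sddddGdddd ⇒ sdddddGddddd ⇒ sddddddGdddddd ⇒ sdddddddGddddddd ⇒ sddddddddGdddddddd ⇒ sddddddddodddddddd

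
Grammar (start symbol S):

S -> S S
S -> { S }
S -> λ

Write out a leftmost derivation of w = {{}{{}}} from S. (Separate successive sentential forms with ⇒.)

S⇒{S}⇒{SS}⇒{SSS}⇒{{S}SS}⇒{{}SS}⇒{{}SSS}⇒{{}{S}SS}⇒{{}{{S}}SS}⇒{{}{{}}SS}⇒{{}{{}}S}⇒{{}{{}}}

S ⇒ {S}   [S -> { S }]
{S} ⇒ {SS}   [S -> S S]
{SS} ⇒ {SSS}   [S -> S S]
{SSS} ⇒ {{S}SS}   [S -> { S }]
{{S}SS} ⇒ {{}SS}   [S -> λ]
{{}SS} ⇒ {{}SSS}   [S -> S S]
{{}SSS} ⇒ {{}{S}SS}   [S -> { S }]
{{}{S}SS} ⇒ {{}{{S}}SS}   [S -> { S }]
{{}{{S}}SS} ⇒ {{}{{}}SS}   [S -> λ]
{{}{{}}SS} ⇒ {{}{{}}S}   [S -> λ]
{{}{{}}S} ⇒ {{}{{}}}   [S -> λ]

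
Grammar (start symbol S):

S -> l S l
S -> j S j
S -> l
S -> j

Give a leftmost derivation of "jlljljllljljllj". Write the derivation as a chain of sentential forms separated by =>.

S=>jSj=>jlSlj=>jllSllj=>jlljSjllj=>jlljlSljllj=>jlljljSjljllj=>jlljljlSljljllj=>jlljljllljljllj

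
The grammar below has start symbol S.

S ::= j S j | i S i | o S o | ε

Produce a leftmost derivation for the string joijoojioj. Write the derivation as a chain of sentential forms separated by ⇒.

S⇒jSj⇒joSoj⇒joiSioj⇒joijSjioj⇒joijoSojioj⇒joijoojioj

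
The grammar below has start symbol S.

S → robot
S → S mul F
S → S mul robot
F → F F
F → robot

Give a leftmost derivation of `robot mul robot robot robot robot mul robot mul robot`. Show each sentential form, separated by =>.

S => S mul robot   [S → S mul robot]
S mul robot => S mul F mul robot   [S → S mul F]
S mul F mul robot => S mul F mul F mul robot   [S → S mul F]
S mul F mul F mul robot => robot mul F mul F mul robot   [S → robot]
robot mul F mul F mul robot => robot mul F F mul F mul robot   [F → F F]
robot mul F F mul F mul robot => robot mul F F F mul F mul robot   [F → F F]
robot mul F F F mul F mul robot => robot mul F F F F mul F mul robot   [F → F F]
robot mul F F F F mul F mul robot => robot mul robot F F F mul F mul robot   [F → robot]
robot mul robot F F F mul F mul robot => robot mul robot robot F F mul F mul robot   [F → robot]
robot mul robot robot F F mul F mul robot => robot mul robot robot robot F mul F mul robot   [F → robot]
robot mul robot robot robot F mul F mul robot => robot mul robot robot robot robot mul F mul robot   [F → robot]
robot mul robot robot robot robot mul F mul robot => robot mul robot robot robot robot mul robot mul robot   [F → robot]

S => S mul robot => S mul F mul robot => S mul F mul F mul robot => robot mul F mul F mul robot => robot mul F F mul F mul robot => robot mul F F F mul F mul robot => robot mul F F F F mul F mul robot => robot mul robot F F F mul F mul robot => robot mul robot robot F F mul F mul robot => robot mul robot robot robot F mul F mul robot => robot mul robot robot robot robot mul F mul robot => robot mul robot robot robot robot mul robot mul robot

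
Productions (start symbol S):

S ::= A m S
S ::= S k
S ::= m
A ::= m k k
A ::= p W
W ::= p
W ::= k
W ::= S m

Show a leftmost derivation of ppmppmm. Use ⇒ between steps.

S ⇒ AmS ⇒ pWmS ⇒ ppmS ⇒ ppmAmS ⇒ ppmpWmS ⇒ ppmppmS ⇒ ppmppmm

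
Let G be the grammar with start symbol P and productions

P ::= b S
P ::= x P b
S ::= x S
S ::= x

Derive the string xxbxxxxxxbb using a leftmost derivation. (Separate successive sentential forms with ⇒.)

P ⇒ xPb   [P ::= x P b]
xPb ⇒ xxPbb   [P ::= x P b]
xxPbb ⇒ xxbSbb   [P ::= b S]
xxbSbb ⇒ xxbxSbb   [S ::= x S]
xxbxSbb ⇒ xxbxxSbb   [S ::= x S]
xxbxxSbb ⇒ xxbxxxSbb   [S ::= x S]
xxbxxxSbb ⇒ xxbxxxxSbb   [S ::= x S]
xxbxxxxSbb ⇒ xxbxxxxxSbb   [S ::= x S]
xxbxxxxxSbb ⇒ xxbxxxxxxbb   [S ::= x]

P ⇒ xPb ⇒ xxPbb ⇒ xxbSbb ⇒ xxbxSbb ⇒ xxbxxSbb ⇒ xxbxxxSbb ⇒ xxbxxxxSbb ⇒ xxbxxxxxSbb ⇒ xxbxxxxxxbb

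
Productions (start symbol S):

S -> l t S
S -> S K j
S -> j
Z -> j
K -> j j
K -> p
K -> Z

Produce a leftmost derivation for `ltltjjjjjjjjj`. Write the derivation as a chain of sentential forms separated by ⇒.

S ⇒ ltS   [S -> l t S]
ltS ⇒ ltSKj   [S -> S K j]
ltSKj ⇒ ltltSKj   [S -> l t S]
ltltSKj ⇒ ltltSKjKj   [S -> S K j]
ltltSKjKj ⇒ ltltSKjKjKj   [S -> S K j]
ltltSKjKjKj ⇒ ltltjKjKjKj   [S -> j]
ltltjKjKjKj ⇒ ltltjZjKjKj   [K -> Z]
ltltjZjKjKj ⇒ ltltjjjKjKj   [Z -> j]
ltltjjjKjKj ⇒ ltltjjjjjjKj   [K -> j j]
ltltjjjjjjKj ⇒ ltltjjjjjjjjj   [K -> j j]

S ⇒ ltS ⇒ ltSKj ⇒ ltltSKj ⇒ ltltSKjKj ⇒ ltltSKjKjKj ⇒ ltltjKjKjKj ⇒ ltltjZjKjKj ⇒ ltltjjjKjKj ⇒ ltltjjjjjjKj ⇒ ltltjjjjjjjjj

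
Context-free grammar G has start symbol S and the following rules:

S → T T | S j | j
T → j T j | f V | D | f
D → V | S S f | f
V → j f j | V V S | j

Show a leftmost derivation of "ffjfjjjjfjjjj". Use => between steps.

S => TT   [S → T T]
TT => DT   [T → D]
DT => fT   [D → f]
fT => ffV   [T → f V]
ffV => ffVVS   [V → V V S]
ffVVS => ffVVSVS   [V → V V S]
ffVVSVS => ffVVSVSVS   [V → V V S]
ffVVSVSVS => ffjfjVSVSVS   [V → j f j]
ffjfjVSVSVS => ffjfjjSVSVS   [V → j]
ffjfjjSVSVS => ffjfjjjVSVS   [S → j]
ffjfjjjVSVS => ffjfjjjjfjSVS   [V → j f j]
ffjfjjjjfjSVS => ffjfjjjjfjjVS   [S → j]
ffjfjjjjfjjVS => ffjfjjjjfjjjS   [V → j]
ffjfjjjjfjjjS => ffjfjjjjfjjjj   [S → j]

S => TT => DT => fT => ffV => ffVVS => ffVVSVS => ffVVSVSVS => ffjfjVSVSVS => ffjfjjSVSVS => ffjfjjjVSVS => ffjfjjjjfjSVS => ffjfjjjjfjjVS => ffjfjjjjfjjjS => ffjfjjjjfjjjj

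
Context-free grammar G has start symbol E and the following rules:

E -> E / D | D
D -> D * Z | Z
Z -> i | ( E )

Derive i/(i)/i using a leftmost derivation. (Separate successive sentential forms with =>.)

E=>E/D=>E/D/D=>D/D/D=>Z/D/D=>i/D/D=>i/Z/D=>i/(E)/D=>i/(D)/D=>i/(Z)/D=>i/(i)/D=>i/(i)/Z=>i/(i)/i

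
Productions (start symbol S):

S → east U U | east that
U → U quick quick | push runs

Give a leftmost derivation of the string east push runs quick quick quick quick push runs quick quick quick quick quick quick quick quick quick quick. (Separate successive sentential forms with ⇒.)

S ⇒ east U U ⇒ east U quick quick U ⇒ east U quick quick quick quick U ⇒ east push runs quick quick quick quick U ⇒ east push runs quick quick quick quick U quick quick ⇒ east push runs quick quick quick quick U quick quick quick quick ⇒ east push runs quick quick quick quick U quick quick quick quick quick quick ⇒ east push runs quick quick quick quick U quick quick quick quick quick quick quick quick ⇒ east push runs quick quick quick quick U quick quick quick quick quick quick quick quick quick quick ⇒ east push runs quick quick quick quick push runs quick quick quick quick quick quick quick quick quick quick

S ⇒ east U U   [S → east U U]
east U U ⇒ east U quick quick U   [U → U quick quick]
east U quick quick U ⇒ east U quick quick quick quick U   [U → U quick quick]
east U quick quick quick quick U ⇒ east push runs quick quick quick quick U   [U → push runs]
east push runs quick quick quick quick U ⇒ east push runs quick quick quick quick U quick quick   [U → U quick quick]
east push runs quick quick quick quick U quick quick ⇒ east push runs quick quick quick quick U quick quick quick quick   [U → U quick quick]
east push runs quick quick quick quick U quick quick quick quick ⇒ east push runs quick quick quick quick U quick quick quick quick quick quick   [U → U quick quick]
east push runs quick quick quick quick U quick quick quick quick quick quick ⇒ east push runs quick quick quick quick U quick quick quick quick quick quick quick quick   [U → U quick quick]
east push runs quick quick quick quick U quick quick quick quick quick quick quick quick ⇒ east push runs quick quick quick quick U quick quick quick quick quick quick quick quick quick quick   [U → U quick quick]
east push runs quick quick quick quick U quick quick quick quick quick quick quick quick quick quick ⇒ east push runs quick quick quick quick push runs quick quick quick quick quick quick quick quick quick quick   [U → push runs]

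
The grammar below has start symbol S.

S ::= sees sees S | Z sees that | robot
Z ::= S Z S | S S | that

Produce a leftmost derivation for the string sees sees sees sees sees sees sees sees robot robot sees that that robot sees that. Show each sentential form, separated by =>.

S => Z sees that => S Z S sees that => Z sees that Z S sees that => S S sees that Z S sees that => sees sees S S sees that Z S sees that => sees sees sees sees S S sees that Z S sees that => sees sees sees sees sees sees S S sees that Z S sees that => sees sees sees sees sees sees sees sees S S sees that Z S sees that => sees sees sees sees sees sees sees sees robot S sees that Z S sees that => sees sees sees sees sees sees sees sees robot robot sees that Z S sees that => sees sees sees sees sees sees sees sees robot robot sees that that S sees that => sees sees sees sees sees sees sees sees robot robot sees that that robot sees that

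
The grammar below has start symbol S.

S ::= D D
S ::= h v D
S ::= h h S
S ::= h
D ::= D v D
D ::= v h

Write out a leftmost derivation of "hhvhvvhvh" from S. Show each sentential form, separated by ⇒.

S ⇒ hhS   [S ::= h h S]
hhS ⇒ hhDD   [S ::= D D]
hhDD ⇒ hhDvDD   [D ::= D v D]
hhDvDD ⇒ hhvhvDD   [D ::= v h]
hhvhvDD ⇒ hhvhvvhD   [D ::= v h]
hhvhvvhD ⇒ hhvhvvhvh   [D ::= v h]

S⇒hhS⇒hhDD⇒hhDvDD⇒hhvhvDD⇒hhvhvvhD⇒hhvhvvhvh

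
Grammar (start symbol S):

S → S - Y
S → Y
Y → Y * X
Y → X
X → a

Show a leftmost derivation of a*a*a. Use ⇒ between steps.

S ⇒ Y   [S → Y]
Y ⇒ Y*X   [Y → Y * X]
Y*X ⇒ Y*X*X   [Y → Y * X]
Y*X*X ⇒ X*X*X   [Y → X]
X*X*X ⇒ a*X*X   [X → a]
a*X*X ⇒ a*a*X   [X → a]
a*a*X ⇒ a*a*a   [X → a]

S⇒Y⇒Y*X⇒Y*X*X⇒X*X*X⇒a*X*X⇒a*a*X⇒a*a*a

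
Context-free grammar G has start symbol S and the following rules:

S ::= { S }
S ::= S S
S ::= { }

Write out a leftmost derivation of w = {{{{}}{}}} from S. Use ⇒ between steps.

S ⇒ {S}   [S ::= { S }]
{S} ⇒ {{S}}   [S ::= { S }]
{{S}} ⇒ {{SS}}   [S ::= S S]
{{SS}} ⇒ {{{S}S}}   [S ::= { S }]
{{{S}S}} ⇒ {{{{}}S}}   [S ::= { }]
{{{{}}S}} ⇒ {{{{}}{}}}   [S ::= { }]

S ⇒ {S} ⇒ {{S}} ⇒ {{SS}} ⇒ {{{S}S}} ⇒ {{{{}}S}} ⇒ {{{{}}{}}}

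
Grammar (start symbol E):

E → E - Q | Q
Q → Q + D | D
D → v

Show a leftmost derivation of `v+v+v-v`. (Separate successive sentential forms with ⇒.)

E ⇒ E-Q ⇒ Q-Q ⇒ Q+D-Q ⇒ Q+D+D-Q ⇒ D+D+D-Q ⇒ v+D+D-Q ⇒ v+v+D-Q ⇒ v+v+v-Q ⇒ v+v+v-D ⇒ v+v+v-v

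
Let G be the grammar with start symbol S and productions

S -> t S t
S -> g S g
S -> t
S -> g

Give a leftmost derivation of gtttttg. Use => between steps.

S => gSg => gtStg => gttSttg => gtttttg

S => gSg   [S -> g S g]
gSg => gtStg   [S -> t S t]
gtStg => gttSttg   [S -> t S t]
gttSttg => gtttttg   [S -> t]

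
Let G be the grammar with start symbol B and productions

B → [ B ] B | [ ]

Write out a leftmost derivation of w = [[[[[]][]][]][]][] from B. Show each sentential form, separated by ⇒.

B⇒[B]B⇒[[B]B]B⇒[[[B]B]B]B⇒[[[[B]B]B]B]B⇒[[[[[]]B]B]B]B⇒[[[[[]][]]B]B]B⇒[[[[[]][]][]]B]B⇒[[[[[]][]][]][]]B⇒[[[[[]][]][]][]][]

B ⇒ [B]B   [B → [ B ] B]
[B]B ⇒ [[B]B]B   [B → [ B ] B]
[[B]B]B ⇒ [[[B]B]B]B   [B → [ B ] B]
[[[B]B]B]B ⇒ [[[[B]B]B]B]B   [B → [ B ] B]
[[[[B]B]B]B]B ⇒ [[[[[]]B]B]B]B   [B → [ ]]
[[[[[]]B]B]B]B ⇒ [[[[[]][]]B]B]B   [B → [ ]]
[[[[[]][]]B]B]B ⇒ [[[[[]][]][]]B]B   [B → [ ]]
[[[[[]][]][]]B]B ⇒ [[[[[]][]][]][]]B   [B → [ ]]
[[[[[]][]][]][]]B ⇒ [[[[[]][]][]][]][]   [B → [ ]]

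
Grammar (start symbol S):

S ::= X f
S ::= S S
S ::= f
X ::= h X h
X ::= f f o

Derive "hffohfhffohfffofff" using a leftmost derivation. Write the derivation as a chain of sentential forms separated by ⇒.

S ⇒ SS ⇒ SSS ⇒ XfSS ⇒ hXhfSS ⇒ hffohfSS ⇒ hffohfSSS ⇒ hffohfXfSS ⇒ hffohfhXhfSS ⇒ hffohfhffohfSS ⇒ hffohfhffohfSSS ⇒ hffohfhffohfXfSS ⇒ hffohfhffohfffofSS ⇒ hffohfhffohfffoffS ⇒ hffohfhffohfffofff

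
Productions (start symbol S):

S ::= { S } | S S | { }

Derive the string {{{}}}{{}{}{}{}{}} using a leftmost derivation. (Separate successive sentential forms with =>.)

S=>SS=>{S}S=>{{S}}S=>{{{}}}S=>{{{}}}{S}=>{{{}}}{SS}=>{{{}}}{{}S}=>{{{}}}{{}SS}=>{{{}}}{{}SSS}=>{{{}}}{{}{}SS}=>{{{}}}{{}{}SSS}=>{{{}}}{{}{}{}SS}=>{{{}}}{{}{}{}{}S}=>{{{}}}{{}{}{}{}{}}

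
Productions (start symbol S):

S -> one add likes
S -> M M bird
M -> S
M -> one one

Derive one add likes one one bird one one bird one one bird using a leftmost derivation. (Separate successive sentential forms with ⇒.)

S ⇒ M M bird ⇒ S M bird ⇒ M M bird M bird ⇒ S M bird M bird ⇒ M M bird M bird M bird ⇒ S M bird M bird M bird ⇒ one add likes M bird M bird M bird ⇒ one add likes one one bird M bird M bird ⇒ one add likes one one bird one one bird M bird ⇒ one add likes one one bird one one bird one one bird

S ⇒ M M bird   [S -> M M bird]
M M bird ⇒ S M bird   [M -> S]
S M bird ⇒ M M bird M bird   [S -> M M bird]
M M bird M bird ⇒ S M bird M bird   [M -> S]
S M bird M bird ⇒ M M bird M bird M bird   [S -> M M bird]
M M bird M bird M bird ⇒ S M bird M bird M bird   [M -> S]
S M bird M bird M bird ⇒ one add likes M bird M bird M bird   [S -> one add likes]
one add likes M bird M bird M bird ⇒ one add likes one one bird M bird M bird   [M -> one one]
one add likes one one bird M bird M bird ⇒ one add likes one one bird one one bird M bird   [M -> one one]
one add likes one one bird one one bird M bird ⇒ one add likes one one bird one one bird one one bird   [M -> one one]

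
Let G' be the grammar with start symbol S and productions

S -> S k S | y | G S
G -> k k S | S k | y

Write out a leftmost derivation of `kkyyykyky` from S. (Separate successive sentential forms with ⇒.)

S ⇒ GS ⇒ kkSS ⇒ kkyS ⇒ kkySkS ⇒ kkySkSkS ⇒ kkyGSkSkS ⇒ kkyySkSkS ⇒ kkyyykSkS ⇒ kkyyykykS ⇒ kkyyykyky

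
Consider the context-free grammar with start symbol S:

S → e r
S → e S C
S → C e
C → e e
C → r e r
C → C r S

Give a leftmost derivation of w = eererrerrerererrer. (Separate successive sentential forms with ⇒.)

S ⇒ eSC ⇒ eeSCC ⇒ eeCeCC ⇒ eeCrSeCC ⇒ eeCrSrSeCC ⇒ eererrSrSeCC ⇒ eererrerrSeCC ⇒ eererrerrereCC ⇒ eererrerrerererC ⇒ eererrerrerererrer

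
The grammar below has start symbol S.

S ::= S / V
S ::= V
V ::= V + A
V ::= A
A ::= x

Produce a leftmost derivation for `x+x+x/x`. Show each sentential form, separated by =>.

S => S/V   [S ::= S / V]
S/V => V/V   [S ::= V]
V/V => V+A/V   [V ::= V + A]
V+A/V => V+A+A/V   [V ::= V + A]
V+A+A/V => A+A+A/V   [V ::= A]
A+A+A/V => x+A+A/V   [A ::= x]
x+A+A/V => x+x+A/V   [A ::= x]
x+x+A/V => x+x+x/V   [A ::= x]
x+x+x/V => x+x+x/A   [V ::= A]
x+x+x/A => x+x+x/x   [A ::= x]

S=>S/V=>V/V=>V+A/V=>V+A+A/V=>A+A+A/V=>x+A+A/V=>x+x+A/V=>x+x+x/V=>x+x+x/A=>x+x+x/x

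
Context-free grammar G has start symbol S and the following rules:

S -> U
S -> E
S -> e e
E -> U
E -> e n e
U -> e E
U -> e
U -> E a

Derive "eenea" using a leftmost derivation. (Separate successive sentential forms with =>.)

S => E   [S -> E]
E => U   [E -> U]
U => Ea   [U -> E a]
Ea => Ua   [E -> U]
Ua => eEa   [U -> e E]
eEa => eenea   [E -> e n e]

S => E => U => Ea => Ua => eEa => eenea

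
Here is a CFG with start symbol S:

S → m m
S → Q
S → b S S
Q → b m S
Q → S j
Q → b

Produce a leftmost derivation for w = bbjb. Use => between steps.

S => bSS => bQS => bSjS => bQjS => bbjS => bbjQ => bbjb

S => bSS   [S → b S S]
bSS => bQS   [S → Q]
bQS => bSjS   [Q → S j]
bSjS => bQjS   [S → Q]
bQjS => bbjS   [Q → b]
bbjS => bbjQ   [S → Q]
bbjQ => bbjb   [Q → b]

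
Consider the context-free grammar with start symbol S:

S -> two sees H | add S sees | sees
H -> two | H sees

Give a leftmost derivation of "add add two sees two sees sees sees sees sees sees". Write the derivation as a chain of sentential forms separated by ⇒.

S ⇒ add S sees ⇒ add add S sees sees ⇒ add add two sees H sees sees ⇒ add add two sees H sees sees sees ⇒ add add two sees H sees sees sees sees ⇒ add add two sees H sees sees sees sees sees ⇒ add add two sees H sees sees sees sees sees sees ⇒ add add two sees two sees sees sees sees sees sees

S ⇒ add S sees   [S -> add S sees]
add S sees ⇒ add add S sees sees   [S -> add S sees]
add add S sees sees ⇒ add add two sees H sees sees   [S -> two sees H]
add add two sees H sees sees ⇒ add add two sees H sees sees sees   [H -> H sees]
add add two sees H sees sees sees ⇒ add add two sees H sees sees sees sees   [H -> H sees]
add add two sees H sees sees sees sees ⇒ add add two sees H sees sees sees sees sees   [H -> H sees]
add add two sees H sees sees sees sees sees ⇒ add add two sees H sees sees sees sees sees sees   [H -> H sees]
add add two sees H sees sees sees sees sees sees ⇒ add add two sees two sees sees sees sees sees sees   [H -> two]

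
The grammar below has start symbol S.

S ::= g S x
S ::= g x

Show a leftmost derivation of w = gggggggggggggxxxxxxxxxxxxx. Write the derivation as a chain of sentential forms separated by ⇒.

S ⇒ gSx ⇒ ggSxx ⇒ gggSxxx ⇒ ggggSxxxx ⇒ gggggSxxxxx ⇒ ggggggSxxxxxx ⇒ gggggggSxxxxxxx ⇒ ggggggggSxxxxxxxx ⇒ gggggggggSxxxxxxxxx ⇒ ggggggggggSxxxxxxxxxx ⇒ gggggggggggSxxxxxxxxxxx ⇒ ggggggggggggSxxxxxxxxxxxx ⇒ gggggggggggggxxxxxxxxxxxxx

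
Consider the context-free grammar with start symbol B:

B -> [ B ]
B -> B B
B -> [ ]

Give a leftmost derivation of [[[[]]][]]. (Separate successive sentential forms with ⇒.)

B ⇒ [B] ⇒ [BB] ⇒ [[B]B] ⇒ [[[B]]B] ⇒ [[[[]]]B] ⇒ [[[[]]][]]

B ⇒ [B]   [B -> [ B ]]
[B] ⇒ [BB]   [B -> B B]
[BB] ⇒ [[B]B]   [B -> [ B ]]
[[B]B] ⇒ [[[B]]B]   [B -> [ B ]]
[[[B]]B] ⇒ [[[[]]]B]   [B -> [ ]]
[[[[]]]B] ⇒ [[[[]]][]]   [B -> [ ]]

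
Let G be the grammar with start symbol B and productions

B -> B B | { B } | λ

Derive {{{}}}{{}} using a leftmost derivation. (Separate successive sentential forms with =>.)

B => BB   [B -> B B]
BB => {B}B   [B -> { B }]
{B}B => {{B}}B   [B -> { B }]
{{B}}B => {{{B}}}B   [B -> { B }]
{{{B}}}B => {{{}}}B   [B -> λ]
{{{}}}B => {{{}}}BB   [B -> B B]
{{{}}}BB => {{{}}}{B}B   [B -> { B }]
{{{}}}{B}B => {{{}}}{{B}}B   [B -> { B }]
{{{}}}{{B}}B => {{{}}}{{}}B   [B -> λ]
{{{}}}{{}}B => {{{}}}{{}}   [B -> λ]

B => BB => {B}B => {{B}}B => {{{B}}}B => {{{}}}B => {{{}}}BB => {{{}}}{B}B => {{{}}}{{B}}B => {{{}}}{{}}B => {{{}}}{{}}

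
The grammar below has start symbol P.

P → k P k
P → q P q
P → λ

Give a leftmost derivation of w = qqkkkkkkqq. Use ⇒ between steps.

P ⇒ qPq   [P → q P q]
qPq ⇒ qqPqq   [P → q P q]
qqPqq ⇒ qqkPkqq   [P → k P k]
qqkPkqq ⇒ qqkkPkkqq   [P → k P k]
qqkkPkkqq ⇒ qqkkkPkkkqq   [P → k P k]
qqkkkPkkkqq ⇒ qqkkkkkkqq   [P → λ]

P ⇒ qPq ⇒ qqPqq ⇒ qqkPkqq ⇒ qqkkPkkqq ⇒ qqkkkPkkkqq ⇒ qqkkkkkkqq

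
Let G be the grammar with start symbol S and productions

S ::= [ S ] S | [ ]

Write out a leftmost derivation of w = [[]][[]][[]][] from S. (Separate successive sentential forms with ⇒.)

S⇒[S]S⇒[[]]S⇒[[]][S]S⇒[[]][[]]S⇒[[]][[]][S]S⇒[[]][[]][[]]S⇒[[]][[]][[]][]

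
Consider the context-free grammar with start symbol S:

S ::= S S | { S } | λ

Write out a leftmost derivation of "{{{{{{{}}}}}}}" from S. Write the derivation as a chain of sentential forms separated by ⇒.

S⇒{S}⇒{SS}⇒{SSS}⇒{{S}SS}⇒{{{S}}SS}⇒{{{{S}}}SS}⇒{{{{{S}}}}SS}⇒{{{{{{S}}}}}SS}⇒{{{{{{{S}}}}}}SS}⇒{{{{{{{}}}}}}SS}⇒{{{{{{{}}}}}}S}⇒{{{{{{{}}}}}}}

S ⇒ {S}   [S ::= { S }]
{S} ⇒ {SS}   [S ::= S S]
{SS} ⇒ {SSS}   [S ::= S S]
{SSS} ⇒ {{S}SS}   [S ::= { S }]
{{S}SS} ⇒ {{{S}}SS}   [S ::= { S }]
{{{S}}SS} ⇒ {{{{S}}}SS}   [S ::= { S }]
{{{{S}}}SS} ⇒ {{{{{S}}}}SS}   [S ::= { S }]
{{{{{S}}}}SS} ⇒ {{{{{{S}}}}}SS}   [S ::= { S }]
{{{{{{S}}}}}SS} ⇒ {{{{{{{S}}}}}}SS}   [S ::= { S }]
{{{{{{{S}}}}}}SS} ⇒ {{{{{{{}}}}}}SS}   [S ::= λ]
{{{{{{{}}}}}}SS} ⇒ {{{{{{{}}}}}}S}   [S ::= λ]
{{{{{{{}}}}}}S} ⇒ {{{{{{{}}}}}}}   [S ::= λ]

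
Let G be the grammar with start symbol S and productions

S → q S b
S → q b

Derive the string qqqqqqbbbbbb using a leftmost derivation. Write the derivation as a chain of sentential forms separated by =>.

S => qSb => qqSbb => qqqSbbb => qqqqSbbbb => qqqqqSbbbbb => qqqqqqbbbbbb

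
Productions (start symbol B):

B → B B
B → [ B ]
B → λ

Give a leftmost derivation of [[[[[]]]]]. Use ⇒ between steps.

B⇒BB⇒[B]B⇒[[B]]B⇒[[BB]]B⇒[[[B]B]]B⇒[[[[B]]B]]B⇒[[[[[B]]]B]]B⇒[[[[[]]]B]]B⇒[[[[[]]]]]B⇒[[[[[]]]]]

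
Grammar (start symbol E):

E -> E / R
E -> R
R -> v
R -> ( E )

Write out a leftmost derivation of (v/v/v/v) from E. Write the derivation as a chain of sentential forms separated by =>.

E=>R=>(E)=>(E/R)=>(E/R/R)=>(E/R/R/R)=>(R/R/R/R)=>(v/R/R/R)=>(v/v/R/R)=>(v/v/v/R)=>(v/v/v/v)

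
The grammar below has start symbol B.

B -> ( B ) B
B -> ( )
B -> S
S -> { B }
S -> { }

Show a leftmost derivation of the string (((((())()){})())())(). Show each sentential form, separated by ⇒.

B ⇒ (B)B   [B -> ( B ) B]
(B)B ⇒ ((B)B)B   [B -> ( B ) B]
((B)B)B ⇒ (((B)B)B)B   [B -> ( B ) B]
(((B)B)B)B ⇒ ((((B)B)B)B)B   [B -> ( B ) B]
((((B)B)B)B)B ⇒ (((((B)B)B)B)B)B   [B -> ( B ) B]
(((((B)B)B)B)B)B ⇒ (((((())B)B)B)B)B   [B -> ( )]
(((((())B)B)B)B)B ⇒ (((((())())B)B)B)B   [B -> ( )]
(((((())())B)B)B)B ⇒ (((((())())S)B)B)B   [B -> S]
(((((())())S)B)B)B ⇒ (((((())()){})B)B)B   [S -> { }]
(((((())()){})B)B)B ⇒ (((((())()){})())B)B   [B -> ( )]
(((((())()){})())B)B ⇒ (((((())()){})())())B   [B -> ( )]
(((((())()){})())())B ⇒ (((((())()){})())())()   [B -> ( )]

B⇒(B)B⇒((B)B)B⇒(((B)B)B)B⇒((((B)B)B)B)B⇒(((((B)B)B)B)B)B⇒(((((())B)B)B)B)B⇒(((((())())B)B)B)B⇒(((((())())S)B)B)B⇒(((((())()){})B)B)B⇒(((((())()){})())B)B⇒(((((())()){})())())B⇒(((((())()){})())())()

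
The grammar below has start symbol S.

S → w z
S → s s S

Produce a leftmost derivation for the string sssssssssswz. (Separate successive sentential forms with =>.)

S => ssS => ssssS => ssssssS => ssssssssS => ssssssssssS => sssssssssswz

S => ssS   [S → s s S]
ssS => ssssS   [S → s s S]
ssssS => ssssssS   [S → s s S]
ssssssS => ssssssssS   [S → s s S]
ssssssssS => ssssssssssS   [S → s s S]
ssssssssssS => sssssssssswz   [S → w z]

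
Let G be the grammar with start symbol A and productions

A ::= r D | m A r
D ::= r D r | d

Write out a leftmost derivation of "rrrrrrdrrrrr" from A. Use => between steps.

A => rD => rrDr => rrrDrr => rrrrDrrr => rrrrrDrrrr => rrrrrrDrrrrr => rrrrrrdrrrrr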